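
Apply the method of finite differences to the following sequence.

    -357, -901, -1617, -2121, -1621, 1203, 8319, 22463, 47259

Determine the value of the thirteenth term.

363243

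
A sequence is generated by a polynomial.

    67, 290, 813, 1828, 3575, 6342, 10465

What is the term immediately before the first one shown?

First differences: 223  523  1015  1747  2767  4123
Second differences: 300  492  732  1020  1356
Third differences: 192  240  288  336
Fourth differences: 48  48  48
The fourth differences are constant at 48.
Work back: 192 − 48 = 144;  300 − 144 = 156;  223 − 156 = 67;  67 − 67 = 0

0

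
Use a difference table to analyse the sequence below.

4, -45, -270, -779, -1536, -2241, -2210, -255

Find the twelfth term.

74925

D1: -49 , -225 , -509 , -757 , -705 , 31 , 1955
D2: -176 , -284 , -248 , 52 , 736 , 1924
D3: -108 , 36 , 300 , 684 , 1188
D4: 144 , 264 , 384 , 504
D5: 120 , 120 , 120
Fifth differences constant at 120.
504 + 120 = 624;  1188 + 624 = 1812;  1924 + 1812 = 3736;  1955 + 3736 = 5691;  -255 + 5691 = 5436
624 + 120 = 744;  1812 + 744 = 2556;  3736 + 2556 = 6292;  5691 + 6292 = 11983;  5436 + 11983 = 17419
744 + 120 = 864;  2556 + 864 = 3420;  6292 + 3420 = 9712;  11983 + 9712 = 21695;  17419 + 21695 = 39114
864 + 120 = 984;  3420 + 984 = 4404;  9712 + 4404 = 14116;  21695 + 14116 = 35811;  39114 + 35811 = 74925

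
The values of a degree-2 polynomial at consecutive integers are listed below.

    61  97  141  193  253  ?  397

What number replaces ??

Using the first 5 terms:
First differences: 36  44  52  60
Second differences: 8  8  8
Constant second difference = 8.
Extend forward: 60 + 8 = 68;  253 + 68 = 321

321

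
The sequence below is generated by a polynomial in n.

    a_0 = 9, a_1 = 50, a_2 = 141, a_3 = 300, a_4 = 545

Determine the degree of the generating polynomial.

3

41, 91, 159, 245
50, 68, 86
18, 18
The third differences are constant, so the polynomial has degree 3.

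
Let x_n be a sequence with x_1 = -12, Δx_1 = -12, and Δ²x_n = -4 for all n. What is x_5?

Build the table forward from the leading diagonal:
D2: -4, -4, -4, -4, -4
D1: -12, -16, -20, -24, -28
x: -12, -24, -40, -60, -84

-84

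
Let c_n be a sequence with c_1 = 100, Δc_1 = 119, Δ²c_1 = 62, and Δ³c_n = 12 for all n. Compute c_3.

Build the table forward from the leading diagonal:
D3: 12, 12, 12
D2: 62, 74, 86
D1: 119, 181, 255
c: 100, 219, 400

400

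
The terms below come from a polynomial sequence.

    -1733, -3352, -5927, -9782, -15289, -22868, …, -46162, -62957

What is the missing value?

Using the first 6 terms:
D1: -1619  -2575  -3855  -5507  -7579
D2: -956  -1280  -1652  -2072
D3: -324  -372  -420
D4: -48  -48
Constant fourth difference = -48.
Extend forward: -420 − 48 = -468;  -2072 − 468 = -2540;  -7579 − 2540 = -10119;  -22868 − 10119 = -32987

-32987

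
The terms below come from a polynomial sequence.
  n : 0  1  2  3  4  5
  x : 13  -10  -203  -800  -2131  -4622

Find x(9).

Δ: -23, -193, -597, -1331, -2491
Δ²: -170, -404, -734, -1160
Δ³: -234, -330, -426
Δ⁴: -96, -96
The fourth differences are constant (-96).
-426 − 96 = -522;  -1160 − 522 = -1682;  -2491 − 1682 = -4173;  -4622 − 4173 = -8795
-522 − 96 = -618;  -1682 − 618 = -2300;  -4173 − 2300 = -6473;  -8795 − 6473 = -15268
-618 − 96 = -714;  -2300 − 714 = -3014;  -6473 − 3014 = -9487;  -15268 − 9487 = -24755
-714 − 96 = -810;  -3014 − 810 = -3824;  -9487 − 3824 = -13311;  -24755 − 13311 = -38066

-38066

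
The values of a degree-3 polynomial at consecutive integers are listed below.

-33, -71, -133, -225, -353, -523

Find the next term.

-741

D1: -38, -62, -92, -128, -170
D2: -24, -30, -36, -42
D3: -6, -6, -6
Constant third difference = -6, so extend:
-42 − 6 = -48;  -170 − 48 = -218;  -523 − 218 = -741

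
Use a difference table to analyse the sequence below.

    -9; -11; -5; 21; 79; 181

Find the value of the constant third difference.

D1: -2, 6, 26, 58, 102
D2: 8, 20, 32, 44
D3: 12, 12, 12

12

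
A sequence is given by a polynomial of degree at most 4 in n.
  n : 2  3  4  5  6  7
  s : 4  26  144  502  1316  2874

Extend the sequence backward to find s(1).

Δ: 22  118  358  814  1558
Δ²: 96  240  456  744
Δ³: 144  216  288
Δ⁴: 72  72
The fourth differences are constant at 72.
Work back: 144 − 72 = 72;  96 − 72 = 24;  22 − 24 = -2;  4 + 2 = 6

6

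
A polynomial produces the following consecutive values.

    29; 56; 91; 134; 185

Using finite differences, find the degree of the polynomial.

First differences: 27, 35, 43, 51
Second differences: 8, 8, 8
The second differences are constant, so the polynomial has degree 2.

2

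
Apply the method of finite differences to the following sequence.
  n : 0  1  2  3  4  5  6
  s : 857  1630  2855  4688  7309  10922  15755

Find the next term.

D1: 773, 1225, 1833, 2621, 3613, 4833
D2: 452, 608, 788, 992, 1220
D3: 156, 180, 204, 228
D4: 24, 24, 24
Fourth differences constant at 24.
228 + 24 = 252;  1220 + 252 = 1472;  4833 + 1472 = 6305;  15755 + 6305 = 22060

22060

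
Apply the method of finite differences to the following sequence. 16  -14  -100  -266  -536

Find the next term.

-934

-30, -86, -166, -270
-56, -80, -104
-24, -24
Constant third difference = -24, so extend:
-104 − 24 = -128;  -270 − 128 = -398;  -536 − 398 = -934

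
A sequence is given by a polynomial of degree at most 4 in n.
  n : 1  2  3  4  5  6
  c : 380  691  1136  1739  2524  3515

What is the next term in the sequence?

4736

D1: 311, 445, 603, 785, 991
D2: 134, 158, 182, 206
D3: 24, 24, 24
Third differences constant at 24.
206 + 24 = 230;  991 + 230 = 1221;  3515 + 1221 = 4736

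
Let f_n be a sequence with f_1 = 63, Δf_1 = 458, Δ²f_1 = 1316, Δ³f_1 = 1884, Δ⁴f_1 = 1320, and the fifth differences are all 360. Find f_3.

Build the table forward from the leading diagonal:
Δ⁵: 360, 360, 360
Δ⁴: 1320, 1680, 2040
Δ³: 1884, 3204, 4884
Δ²: 1316, 3200, 6404
Δ: 458, 1774, 4974
f: 63, 521, 2295

2295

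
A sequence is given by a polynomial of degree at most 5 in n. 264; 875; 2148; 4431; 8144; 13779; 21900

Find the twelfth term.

124575

First differences: 611, 1273, 2283, 3713, 5635, 8121
Second differences: 662, 1010, 1430, 1922, 2486
Third differences: 348, 420, 492, 564
Fourth differences: 72, 72, 72
Constant fourth difference = 72, so extend:
564 + 72 = 636;  2486 + 636 = 3122;  8121 + 3122 = 11243;  21900 + 11243 = 33143
636 + 72 = 708;  3122 + 708 = 3830;  11243 + 3830 = 15073;  33143 + 15073 = 48216
708 + 72 = 780;  3830 + 780 = 4610;  15073 + 4610 = 19683;  48216 + 19683 = 67899
780 + 72 = 852;  4610 + 852 = 5462;  19683 + 5462 = 25145;  67899 + 25145 = 93044
852 + 72 = 924;  5462 + 924 = 6386;  25145 + 6386 = 31531;  93044 + 31531 = 124575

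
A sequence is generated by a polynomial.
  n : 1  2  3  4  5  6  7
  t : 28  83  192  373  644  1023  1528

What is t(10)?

3979

First differences: 55 , 109 , 181 , 271 , 379 , 505
Second differences: 54 , 72 , 90 , 108 , 126
Third differences: 18 , 18 , 18 , 18
Third differences constant at 18.
126 + 18 = 144;  505 + 144 = 649;  1528 + 649 = 2177
144 + 18 = 162;  649 + 162 = 811;  2177 + 811 = 2988
162 + 18 = 180;  811 + 180 = 991;  2988 + 991 = 3979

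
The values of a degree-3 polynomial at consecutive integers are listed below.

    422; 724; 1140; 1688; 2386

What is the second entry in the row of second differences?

132

Δ: 302, 416, 548, 698
Δ²: 114, 132, 150
Δ³: 18, 18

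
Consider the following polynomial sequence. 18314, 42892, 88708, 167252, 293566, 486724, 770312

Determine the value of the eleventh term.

3465484

D1: 24578  45816  78544  126314  193158  283588
D2: 21238  32728  47770  66844  90430
D3: 11490  15042  19074  23586
D4: 3552  4032  4512
D5: 480  480
Constant fifth difference = 480, so extend:
4512 + 480 = 4992;  23586 + 4992 = 28578;  90430 + 28578 = 119008;  283588 + 119008 = 402596;  770312 + 402596 = 1172908
4992 + 480 = 5472;  28578 + 5472 = 34050;  119008 + 34050 = 153058;  402596 + 153058 = 555654;  1172908 + 555654 = 1728562
5472 + 480 = 5952;  34050 + 5952 = 40002;  153058 + 40002 = 193060;  555654 + 193060 = 748714;  1728562 + 748714 = 2477276
5952 + 480 = 6432;  40002 + 6432 = 46434;  193060 + 46434 = 239494;  748714 + 239494 = 988208;  2477276 + 988208 = 3465484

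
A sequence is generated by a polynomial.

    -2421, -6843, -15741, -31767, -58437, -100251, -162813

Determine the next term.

D1: -4422, -8898, -16026, -26670, -41814, -62562
D2: -4476, -7128, -10644, -15144, -20748
D3: -2652, -3516, -4500, -5604
D4: -864, -984, -1104
D5: -120, -120
Constant fifth difference = -120, so extend:
-1104 − 120 = -1224;  -5604 − 1224 = -6828;  -20748 − 6828 = -27576;  -62562 − 27576 = -90138;  -162813 − 90138 = -252951

-252951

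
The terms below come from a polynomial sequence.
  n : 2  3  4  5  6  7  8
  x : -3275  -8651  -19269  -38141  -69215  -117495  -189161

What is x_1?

-945

-5376  -10618  -18872  -31074  -48280  -71666
-5242  -8254  -12202  -17206  -23386
-3012  -3948  -5004  -6180
-936  -1056  -1176
-120  -120
The fifth differences are constant at -120.
Work back: -936 + 120 = -816;  -3012 + 816 = -2196;  -5242 + 2196 = -3046;  -5376 + 3046 = -2330;  -3275 + 2330 = -945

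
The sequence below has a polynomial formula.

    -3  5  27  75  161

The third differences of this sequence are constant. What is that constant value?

12

Δ: 8, 22, 48, 86
Δ²: 14, 26, 38
Δ³: 12, 12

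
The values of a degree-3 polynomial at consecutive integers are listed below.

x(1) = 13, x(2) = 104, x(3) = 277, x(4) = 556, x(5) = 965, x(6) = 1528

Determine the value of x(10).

5800

D1: 91  173  279  409  563
D2: 82  106  130  154
D3: 24  24  24
Third differences constant at 24.
154 + 24 = 178;  563 + 178 = 741;  1528 + 741 = 2269
178 + 24 = 202;  741 + 202 = 943;  2269 + 943 = 3212
202 + 24 = 226;  943 + 226 = 1169;  3212 + 1169 = 4381
226 + 24 = 250;  1169 + 250 = 1419;  4381 + 1419 = 5800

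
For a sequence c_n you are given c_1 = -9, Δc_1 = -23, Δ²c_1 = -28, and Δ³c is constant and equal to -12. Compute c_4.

Build the table forward from the leading diagonal:
D3: -12, -12, -12, -12
D2: -28, -40, -52, -64
D1: -23, -51, -91, -143
c: -9, -32, -83, -174

-174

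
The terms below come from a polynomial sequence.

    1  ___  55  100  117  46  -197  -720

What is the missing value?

18

Using the last 6 terms:
D1: 45  17  -71  -243  -523
D2: -28  -88  -172  -280
D3: -60  -84  -108
D4: -24  -24
Constant fourth difference = -24.
Extend backward: -60 + 24 = -36;  -28 + 36 = 8;  45 − 8 = 37;  55 − 37 = 18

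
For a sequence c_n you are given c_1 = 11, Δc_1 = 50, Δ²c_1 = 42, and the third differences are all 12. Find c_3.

Build the table forward from the leading diagonal:
D3: 12, 12, 12
D2: 42, 54, 66
D1: 50, 92, 146
c: 11, 61, 153

153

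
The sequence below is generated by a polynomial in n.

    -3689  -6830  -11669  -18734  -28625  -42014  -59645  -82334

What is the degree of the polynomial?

-3141, -4839, -7065, -9891, -13389, -17631, -22689
-1698, -2226, -2826, -3498, -4242, -5058
-528, -600, -672, -744, -816
-72, -72, -72, -72
The fourth differences are constant, so the polynomial has degree 4.

4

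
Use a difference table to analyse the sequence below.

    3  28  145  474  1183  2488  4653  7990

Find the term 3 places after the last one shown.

D1: 25 , 117 , 329 , 709 , 1305 , 2165 , 3337
D2: 92 , 212 , 380 , 596 , 860 , 1172
D3: 120 , 168 , 216 , 264 , 312
D4: 48 , 48 , 48 , 48
Fourth differences constant at 48.
312 + 48 = 360;  1172 + 360 = 1532;  3337 + 1532 = 4869;  7990 + 4869 = 12859
360 + 48 = 408;  1532 + 408 = 1940;  4869 + 1940 = 6809;  12859 + 6809 = 19668
408 + 48 = 456;  1940 + 456 = 2396;  6809 + 2396 = 9205;  19668 + 9205 = 28873

28873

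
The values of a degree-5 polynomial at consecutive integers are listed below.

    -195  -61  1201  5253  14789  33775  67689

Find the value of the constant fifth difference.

240

Δ: 134, 1262, 4052, 9536, 18986, 33914
Δ²: 1128, 2790, 5484, 9450, 14928
Δ³: 1662, 2694, 3966, 5478
Δ⁴: 1032, 1272, 1512
Δ⁵: 240, 240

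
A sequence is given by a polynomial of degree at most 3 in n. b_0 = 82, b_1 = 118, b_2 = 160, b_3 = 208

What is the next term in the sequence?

First differences: 36, 42, 48
Second differences: 6, 6
The second differences are constant (6).
48 + 6 = 54;  208 + 54 = 262

262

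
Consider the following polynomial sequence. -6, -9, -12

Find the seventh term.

-24

-3, -3
The first differences are constant (-3).
-12 − 3 = -15
-15 − 3 = -18
-18 − 3 = -21
-21 − 3 = -24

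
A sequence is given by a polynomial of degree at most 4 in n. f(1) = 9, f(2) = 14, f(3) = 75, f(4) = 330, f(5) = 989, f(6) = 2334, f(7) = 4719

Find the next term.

Δ: 5  61  255  659  1345  2385
Δ²: 56  194  404  686  1040
Δ³: 138  210  282  354
Δ⁴: 72  72  72
Constant fourth difference = 72, so extend:
354 + 72 = 426;  1040 + 426 = 1466;  2385 + 1466 = 3851;  4719 + 3851 = 8570

8570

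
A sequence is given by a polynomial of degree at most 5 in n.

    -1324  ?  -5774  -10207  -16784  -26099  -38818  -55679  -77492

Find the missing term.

-2963

Using the last 7 terms:
Δ: -4433  -6577  -9315  -12719  -16861  -21813
Δ²: -2144  -2738  -3404  -4142  -4952
Δ³: -594  -666  -738  -810
Δ⁴: -72  -72  -72
Constant fourth difference = -72.
Extend backward: -594 + 72 = -522;  -2144 + 522 = -1622;  -4433 + 1622 = -2811;  -5774 + 2811 = -2963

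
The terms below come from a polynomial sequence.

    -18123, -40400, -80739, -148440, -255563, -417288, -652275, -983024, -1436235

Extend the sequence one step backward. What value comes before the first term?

-7008

First differences: -22277  -40339  -67701  -107123  -161725  -234987  -330749  -453211
Second differences: -18062  -27362  -39422  -54602  -73262  -95762  -122462
Third differences: -9300  -12060  -15180  -18660  -22500  -26700
Fourth differences: -2760  -3120  -3480  -3840  -4200
Fifth differences: -360  -360  -360  -360
The fifth differences are constant at -360.
Work back: -2760 + 360 = -2400;  -9300 + 2400 = -6900;  -18062 + 6900 = -11162;  -22277 + 11162 = -11115;  -18123 + 11115 = -7008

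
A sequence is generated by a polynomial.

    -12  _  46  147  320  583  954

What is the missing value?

Using the last 5 terms:
D1: 101, 173, 263, 371
D2: 72, 90, 108
D3: 18, 18
Constant third difference = 18.
Extend backward: 72 − 18 = 54;  101 − 54 = 47;  46 − 47 = -1

-1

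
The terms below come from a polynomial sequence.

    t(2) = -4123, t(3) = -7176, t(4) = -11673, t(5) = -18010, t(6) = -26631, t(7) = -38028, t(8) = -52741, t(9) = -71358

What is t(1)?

-2166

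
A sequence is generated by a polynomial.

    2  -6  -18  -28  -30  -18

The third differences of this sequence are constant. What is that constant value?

6

Δ: -8, -12, -10, -2, 12
Δ²: -4, 2, 8, 14
Δ³: 6, 6, 6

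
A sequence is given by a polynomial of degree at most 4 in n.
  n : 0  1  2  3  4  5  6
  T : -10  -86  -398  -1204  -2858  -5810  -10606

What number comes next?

-17888

-76  -312  -806  -1654  -2952  -4796
-236  -494  -848  -1298  -1844
-258  -354  -450  -546
-96  -96  -96
The fourth differences are constant (-96).
-546 − 96 = -642;  -1844 − 642 = -2486;  -4796 − 2486 = -7282;  -10606 − 7282 = -17888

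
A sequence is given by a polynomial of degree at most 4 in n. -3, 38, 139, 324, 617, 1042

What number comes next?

1623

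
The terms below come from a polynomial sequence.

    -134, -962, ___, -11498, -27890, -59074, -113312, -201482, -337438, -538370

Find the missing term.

Using the last 7 terms:
Δ: -16392  -31184  -54238  -88170  -135956  -200932
Δ²: -14792  -23054  -33932  -47786  -64976
Δ³: -8262  -10878  -13854  -17190
Δ⁴: -2616  -2976  -3336
Δ⁵: -360  -360
Constant fifth difference = -360.
Extend backward: -2616 + 360 = -2256;  -8262 + 2256 = -6006;  -14792 + 6006 = -8786;  -16392 + 8786 = -7606;  -11498 + 7606 = -3892

-3892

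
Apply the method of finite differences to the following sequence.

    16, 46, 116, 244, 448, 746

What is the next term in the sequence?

1156

Δ: 30, 70, 128, 204, 298
Δ²: 40, 58, 76, 94
Δ³: 18, 18, 18
Third differences constant at 18.
94 + 18 = 112;  298 + 112 = 410;  746 + 410 = 1156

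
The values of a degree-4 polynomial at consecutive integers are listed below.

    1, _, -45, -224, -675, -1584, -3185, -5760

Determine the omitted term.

Using the last 6 terms:
-179  -451  -909  -1601  -2575
-272  -458  -692  -974
-186  -234  -282
-48  -48
Constant fourth difference = -48.
Extend backward: -186 + 48 = -138;  -272 + 138 = -134;  -179 + 134 = -45;  -45 + 45 = 0

0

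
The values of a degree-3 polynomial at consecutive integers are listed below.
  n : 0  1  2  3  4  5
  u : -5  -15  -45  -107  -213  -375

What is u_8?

-1317

Δ: -10, -30, -62, -106, -162
Δ²: -20, -32, -44, -56
Δ³: -12, -12, -12
The third differences are constant (-12).
-56 − 12 = -68;  -162 − 68 = -230;  -375 − 230 = -605
-68 − 12 = -80;  -230 − 80 = -310;  -605 − 310 = -915
-80 − 12 = -92;  -310 − 92 = -402;  -915 − 402 = -1317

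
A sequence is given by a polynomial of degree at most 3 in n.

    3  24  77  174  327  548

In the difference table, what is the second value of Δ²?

44

First differences: 21, 53, 97, 153, 221
Second differences: 32, 44, 56, 68
Third differences: 12, 12, 12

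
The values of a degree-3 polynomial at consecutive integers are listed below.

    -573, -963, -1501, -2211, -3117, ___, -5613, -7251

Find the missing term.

-4243

Using the first 5 terms:
First differences: -390, -538, -710, -906
Second differences: -148, -172, -196
Third differences: -24, -24
Constant third difference = -24.
Extend forward: -196 − 24 = -220;  -906 − 220 = -1126;  -3117 − 1126 = -4243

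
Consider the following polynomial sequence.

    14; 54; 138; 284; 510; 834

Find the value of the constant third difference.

Δ: 40, 84, 146, 226, 324
Δ²: 44, 62, 80, 98
Δ³: 18, 18, 18

18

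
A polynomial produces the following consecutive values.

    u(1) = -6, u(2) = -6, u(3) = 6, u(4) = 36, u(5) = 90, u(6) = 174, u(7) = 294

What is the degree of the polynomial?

3

Δ: 0, 12, 30, 54, 84, 120
Δ²: 12, 18, 24, 30, 36
Δ³: 6, 6, 6, 6
The third differences are constant, so the polynomial has degree 3.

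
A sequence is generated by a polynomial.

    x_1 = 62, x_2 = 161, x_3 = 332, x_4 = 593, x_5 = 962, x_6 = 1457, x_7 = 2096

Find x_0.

17

99  171  261  369  495  639
72  90  108  126  144
18  18  18  18
The third differences are constant at 18.
Work back: 72 − 18 = 54;  99 − 54 = 45;  62 − 45 = 17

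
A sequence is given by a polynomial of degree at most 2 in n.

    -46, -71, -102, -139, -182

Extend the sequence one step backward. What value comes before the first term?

-25  -31  -37  -43
-6  -6  -6
The second differences are constant at -6.
Work back: -25 + 6 = -19;  -46 + 19 = -27

-27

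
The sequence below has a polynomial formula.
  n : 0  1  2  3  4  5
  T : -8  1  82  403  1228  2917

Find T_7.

10807

First differences: 9  81  321  825  1689
Second differences: 72  240  504  864
Third differences: 168  264  360
Fourth differences: 96  96
The fourth differences are constant (96).
360 + 96 = 456;  864 + 456 = 1320;  1689 + 1320 = 3009;  2917 + 3009 = 5926
456 + 96 = 552;  1320 + 552 = 1872;  3009 + 1872 = 4881;  5926 + 4881 = 10807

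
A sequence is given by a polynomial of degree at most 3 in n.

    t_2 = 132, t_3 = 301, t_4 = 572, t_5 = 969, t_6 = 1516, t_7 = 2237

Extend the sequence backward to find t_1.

41

169, 271, 397, 547, 721
102, 126, 150, 174
24, 24, 24
The third differences are constant at 24.
Work back: 102 − 24 = 78;  169 − 78 = 91;  132 − 91 = 41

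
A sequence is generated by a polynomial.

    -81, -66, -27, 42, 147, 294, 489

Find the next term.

738

Δ: 15, 39, 69, 105, 147, 195
Δ²: 24, 30, 36, 42, 48
Δ³: 6, 6, 6, 6
The third differences are constant (6).
48 + 6 = 54;  195 + 54 = 249;  489 + 249 = 738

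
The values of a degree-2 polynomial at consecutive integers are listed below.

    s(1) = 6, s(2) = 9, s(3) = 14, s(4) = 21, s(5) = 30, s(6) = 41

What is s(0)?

5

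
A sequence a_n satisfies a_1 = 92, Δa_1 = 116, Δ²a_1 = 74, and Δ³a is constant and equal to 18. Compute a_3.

398

Build the table forward from the leading diagonal:
D3: 18  18  18
D2: 74  92  110
D1: 116  190  282
a: 92  208  398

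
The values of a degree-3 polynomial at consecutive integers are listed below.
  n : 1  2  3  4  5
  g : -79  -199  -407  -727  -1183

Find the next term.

-1799

D1: -120 , -208 , -320 , -456
D2: -88 , -112 , -136
D3: -24 , -24
The third differences are constant (-24).
-136 − 24 = -160;  -456 − 160 = -616;  -1183 − 616 = -1799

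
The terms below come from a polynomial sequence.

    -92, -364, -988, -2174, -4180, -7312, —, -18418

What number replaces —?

Using the first 6 terms:
D1: -272, -624, -1186, -2006, -3132
D2: -352, -562, -820, -1126
D3: -210, -258, -306
D4: -48, -48
Constant fourth difference = -48.
Extend forward: -306 − 48 = -354;  -1126 − 354 = -1480;  -3132 − 1480 = -4612;  -7312 − 4612 = -11924

-11924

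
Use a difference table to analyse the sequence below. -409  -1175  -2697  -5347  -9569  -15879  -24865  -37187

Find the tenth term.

Δ: -766 , -1522 , -2650 , -4222 , -6310 , -8986 , -12322
Δ²: -756 , -1128 , -1572 , -2088 , -2676 , -3336
Δ³: -372 , -444 , -516 , -588 , -660
Δ⁴: -72 , -72 , -72 , -72
Constant fourth difference = -72, so extend:
-660 − 72 = -732;  -3336 − 732 = -4068;  -12322 − 4068 = -16390;  -37187 − 16390 = -53577
-732 − 72 = -804;  -4068 − 804 = -4872;  -16390 − 4872 = -21262;  -53577 − 21262 = -74839

-74839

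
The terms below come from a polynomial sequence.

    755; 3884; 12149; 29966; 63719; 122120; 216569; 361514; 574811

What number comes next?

Δ: 3129 , 8265 , 17817 , 33753 , 58401 , 94449 , 144945 , 213297
Δ²: 5136 , 9552 , 15936 , 24648 , 36048 , 50496 , 68352
Δ³: 4416 , 6384 , 8712 , 11400 , 14448 , 17856
Δ⁴: 1968 , 2328 , 2688 , 3048 , 3408
Δ⁵: 360 , 360 , 360 , 360
Fifth differences constant at 360.
3408 + 360 = 3768;  17856 + 3768 = 21624;  68352 + 21624 = 89976;  213297 + 89976 = 303273;  574811 + 303273 = 878084

878084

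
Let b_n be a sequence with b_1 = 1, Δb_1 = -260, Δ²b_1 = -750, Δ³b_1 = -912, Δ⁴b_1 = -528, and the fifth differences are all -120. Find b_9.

-117831

Build the table forward from the leading diagonal:
D5: -120  -120  -120  -120  -120  -120  -120  -120  -120
D4: -528  -648  -768  -888  -1008  -1128  -1248  -1368  -1488
D3: -912  -1440  -2088  -2856  -3744  -4752  -5880  -7128  -8496
D2: -750  -1662  -3102  -5190  -8046  -11790  -16542  -22422  -29550
D1: -260  -1010  -2672  -5774  -10964  -19010  -30800  -47342  -69764
b: 1  -259  -1269  -3941  -9715  -20679  -39689  -70489  -117831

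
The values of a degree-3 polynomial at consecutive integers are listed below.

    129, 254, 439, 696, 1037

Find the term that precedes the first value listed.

Δ: 125  185  257  341
Δ²: 60  72  84
Δ³: 12  12
The third differences are constant at 12.
Work back: 60 − 12 = 48;  125 − 48 = 77;  129 − 77 = 52

52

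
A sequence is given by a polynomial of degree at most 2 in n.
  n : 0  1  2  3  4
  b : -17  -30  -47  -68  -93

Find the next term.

-122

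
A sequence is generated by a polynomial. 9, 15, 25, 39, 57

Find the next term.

D1: 6  10  14  18
D2: 4  4  4
Constant second difference = 4, so extend:
18 + 4 = 22;  57 + 22 = 79

79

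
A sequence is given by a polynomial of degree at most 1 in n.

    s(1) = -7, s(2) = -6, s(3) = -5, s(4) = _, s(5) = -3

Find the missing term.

-4

Using the first 3 terms:
D1: 1  1
Constant first difference = 1.
Extend forward: -5 + 1 = -4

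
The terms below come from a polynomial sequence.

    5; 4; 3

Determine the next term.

D1: -1, -1
Constant first difference = -1, so extend:
3 − 1 = 2

2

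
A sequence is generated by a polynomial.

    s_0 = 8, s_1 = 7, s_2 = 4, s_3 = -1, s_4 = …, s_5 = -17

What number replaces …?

Using the first 4 terms:
-1, -3, -5
-2, -2
Constant second difference = -2.
Extend forward: -5 − 2 = -7;  -1 − 7 = -8

-8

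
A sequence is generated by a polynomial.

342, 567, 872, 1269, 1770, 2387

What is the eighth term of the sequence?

225, 305, 397, 501, 617
80, 92, 104, 116
12, 12, 12
The third differences are constant (12).
116 + 12 = 128;  617 + 128 = 745;  2387 + 745 = 3132
128 + 12 = 140;  745 + 140 = 885;  3132 + 885 = 4017

4017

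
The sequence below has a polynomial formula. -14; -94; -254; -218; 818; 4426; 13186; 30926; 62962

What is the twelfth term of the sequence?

325366

D1: -80 , -160 , 36 , 1036 , 3608 , 8760 , 17740 , 32036
D2: -80 , 196 , 1000 , 2572 , 5152 , 8980 , 14296
D3: 276 , 804 , 1572 , 2580 , 3828 , 5316
D4: 528 , 768 , 1008 , 1248 , 1488
D5: 240 , 240 , 240 , 240
Fifth differences constant at 240.
1488 + 240 = 1728;  5316 + 1728 = 7044;  14296 + 7044 = 21340;  32036 + 21340 = 53376;  62962 + 53376 = 116338
1728 + 240 = 1968;  7044 + 1968 = 9012;  21340 + 9012 = 30352;  53376 + 30352 = 83728;  116338 + 83728 = 200066
1968 + 240 = 2208;  9012 + 2208 = 11220;  30352 + 11220 = 41572;  83728 + 41572 = 125300;  200066 + 125300 = 325366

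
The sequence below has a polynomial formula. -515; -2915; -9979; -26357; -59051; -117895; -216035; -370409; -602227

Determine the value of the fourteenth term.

-4024847

D1: -2400  -7064  -16378  -32694  -58844  -98140  -154374  -231818
D2: -4664  -9314  -16316  -26150  -39296  -56234  -77444
D3: -4650  -7002  -9834  -13146  -16938  -21210
D4: -2352  -2832  -3312  -3792  -4272
D5: -480  -480  -480  -480
The fifth differences are constant (-480).
-4272 − 480 = -4752;  -21210 − 4752 = -25962;  -77444 − 25962 = -103406;  -231818 − 103406 = -335224;  -602227 − 335224 = -937451
-4752 − 480 = -5232;  -25962 − 5232 = -31194;  -103406 − 31194 = -134600;  -335224 − 134600 = -469824;  -937451 − 469824 = -1407275
-5232 − 480 = -5712;  -31194 − 5712 = -36906;  -134600 − 36906 = -171506;  -469824 − 171506 = -641330;  -1407275 − 641330 = -2048605
-5712 − 480 = -6192;  -36906 − 6192 = -43098;  -171506 − 43098 = -214604;  -641330 − 214604 = -855934;  -2048605 − 855934 = -2904539
-6192 − 480 = -6672;  -43098 − 6672 = -49770;  -214604 − 49770 = -264374;  -855934 − 264374 = -1120308;  -2904539 − 1120308 = -4024847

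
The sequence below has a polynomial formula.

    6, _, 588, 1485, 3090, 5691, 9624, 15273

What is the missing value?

159

Using the last 6 terms:
First differences: 897  1605  2601  3933  5649
Second differences: 708  996  1332  1716
Third differences: 288  336  384
Fourth differences: 48  48
Constant fourth difference = 48.
Extend backward: 288 − 48 = 240;  708 − 240 = 468;  897 − 468 = 429;  588 − 429 = 159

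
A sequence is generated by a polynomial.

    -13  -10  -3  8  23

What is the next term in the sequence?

First differences: 3, 7, 11, 15
Second differences: 4, 4, 4
Constant second difference = 4, so extend:
15 + 4 = 19;  23 + 19 = 42

42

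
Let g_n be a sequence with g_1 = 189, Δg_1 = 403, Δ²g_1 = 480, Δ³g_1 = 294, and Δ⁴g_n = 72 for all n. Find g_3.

1475

Build the table forward from the leading diagonal:
D4: 72, 72, 72
D3: 294, 366, 438
D2: 480, 774, 1140
D1: 403, 883, 1657
g: 189, 592, 1475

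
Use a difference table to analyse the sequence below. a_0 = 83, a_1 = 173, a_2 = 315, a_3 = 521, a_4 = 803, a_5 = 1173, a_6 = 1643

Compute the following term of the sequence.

D1: 90, 142, 206, 282, 370, 470
D2: 52, 64, 76, 88, 100
D3: 12, 12, 12, 12
Third differences constant at 12.
100 + 12 = 112;  470 + 112 = 582;  1643 + 582 = 2225

2225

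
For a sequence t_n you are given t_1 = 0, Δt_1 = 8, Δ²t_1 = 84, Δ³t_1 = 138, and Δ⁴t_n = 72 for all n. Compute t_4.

Build the table forward from the leading diagonal:
Δ⁴: 72  72  72  72
Δ³: 138  210  282  354
Δ²: 84  222  432  714
Δ: 8  92  314  746
t: 0  8  100  414

414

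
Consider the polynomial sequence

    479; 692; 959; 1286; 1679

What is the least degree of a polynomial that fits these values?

D1: 213, 267, 327, 393
D2: 54, 60, 66
D3: 6, 6
The third differences are constant, so the polynomial has degree 3.

3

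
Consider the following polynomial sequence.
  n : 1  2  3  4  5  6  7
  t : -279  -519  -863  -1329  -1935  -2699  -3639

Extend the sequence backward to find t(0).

-240  -344  -466  -606  -764  -940
-104  -122  -140  -158  -176
-18  -18  -18  -18
The third differences are constant at -18.
Work back: -104 + 18 = -86;  -240 + 86 = -154;  -279 + 154 = -125

-125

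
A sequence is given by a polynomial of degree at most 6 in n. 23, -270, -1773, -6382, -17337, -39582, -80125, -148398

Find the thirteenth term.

-1450873

D1: -293, -1503, -4609, -10955, -22245, -40543, -68273
D2: -1210, -3106, -6346, -11290, -18298, -27730
D3: -1896, -3240, -4944, -7008, -9432
D4: -1344, -1704, -2064, -2424
D5: -360, -360, -360
The fifth differences are constant (-360).
-2424 − 360 = -2784;  -9432 − 2784 = -12216;  -27730 − 12216 = -39946;  -68273 − 39946 = -108219;  -148398 − 108219 = -256617
-2784 − 360 = -3144;  -12216 − 3144 = -15360;  -39946 − 15360 = -55306;  -108219 − 55306 = -163525;  -256617 − 163525 = -420142
-3144 − 360 = -3504;  -15360 − 3504 = -18864;  -55306 − 18864 = -74170;  -163525 − 74170 = -237695;  -420142 − 237695 = -657837
-3504 − 360 = -3864;  -18864 − 3864 = -22728;  -74170 − 22728 = -96898;  -237695 − 96898 = -334593;  -657837 − 334593 = -992430
-3864 − 360 = -4224;  -22728 − 4224 = -26952;  -96898 − 26952 = -123850;  -334593 − 123850 = -458443;  -992430 − 458443 = -1450873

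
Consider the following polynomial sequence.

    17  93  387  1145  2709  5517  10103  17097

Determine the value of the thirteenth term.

First differences: 76, 294, 758, 1564, 2808, 4586, 6994
Second differences: 218, 464, 806, 1244, 1778, 2408
Third differences: 246, 342, 438, 534, 630
Fourth differences: 96, 96, 96, 96
The fourth differences are constant (96).
630 + 96 = 726;  2408 + 726 = 3134;  6994 + 3134 = 10128;  17097 + 10128 = 27225
726 + 96 = 822;  3134 + 822 = 3956;  10128 + 3956 = 14084;  27225 + 14084 = 41309
822 + 96 = 918;  3956 + 918 = 4874;  14084 + 4874 = 18958;  41309 + 18958 = 60267
918 + 96 = 1014;  4874 + 1014 = 5888;  18958 + 5888 = 24846;  60267 + 24846 = 85113
1014 + 96 = 1110;  5888 + 1110 = 6998;  24846 + 6998 = 31844;  85113 + 31844 = 116957

116957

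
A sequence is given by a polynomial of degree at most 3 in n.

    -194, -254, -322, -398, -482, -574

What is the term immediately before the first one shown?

-142

Δ: -60  -68  -76  -84  -92
Δ²: -8  -8  -8  -8
The second differences are constant at -8.
Work back: -60 + 8 = -52;  -194 + 52 = -142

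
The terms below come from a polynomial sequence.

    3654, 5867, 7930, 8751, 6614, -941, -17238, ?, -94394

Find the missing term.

Using the first 7 terms:
D1: 2213, 2063, 821, -2137, -7555, -16297
D2: -150, -1242, -2958, -5418, -8742
D3: -1092, -1716, -2460, -3324
D4: -624, -744, -864
D5: -120, -120
Constant fifth difference = -120.
Extend forward: -864 − 120 = -984;  -3324 − 984 = -4308;  -8742 − 4308 = -13050;  -16297 − 13050 = -29347;  -17238 − 29347 = -46585

-46585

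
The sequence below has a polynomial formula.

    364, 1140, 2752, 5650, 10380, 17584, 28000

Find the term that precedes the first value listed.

D1: 776, 1612, 2898, 4730, 7204, 10416
D2: 836, 1286, 1832, 2474, 3212
D3: 450, 546, 642, 738
D4: 96, 96, 96
The fourth differences are constant at 96.
Work back: 450 − 96 = 354;  836 − 354 = 482;  776 − 482 = 294;  364 − 294 = 70

70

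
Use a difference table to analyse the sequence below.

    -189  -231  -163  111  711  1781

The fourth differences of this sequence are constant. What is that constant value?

24

First differences: -42, 68, 274, 600, 1070
Second differences: 110, 206, 326, 470
Third differences: 96, 120, 144
Fourth differences: 24, 24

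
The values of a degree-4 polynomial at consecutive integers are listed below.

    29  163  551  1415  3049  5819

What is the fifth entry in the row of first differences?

2770

Δ: 134, 388, 864, 1634, 2770
Δ²: 254, 476, 770, 1136
Δ³: 222, 294, 366
Δ⁴: 72, 72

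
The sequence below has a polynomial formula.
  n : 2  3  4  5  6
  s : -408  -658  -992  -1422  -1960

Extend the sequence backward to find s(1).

D1: -250  -334  -430  -538
D2: -84  -96  -108
D3: -12  -12
The third differences are constant at -12.
Work back: -84 + 12 = -72;  -250 + 72 = -178;  -408 + 178 = -230

-230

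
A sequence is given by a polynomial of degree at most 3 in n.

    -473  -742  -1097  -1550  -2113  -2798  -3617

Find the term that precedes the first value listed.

-278

-269  -355  -453  -563  -685  -819
-86  -98  -110  -122  -134
-12  -12  -12  -12
The third differences are constant at -12.
Work back: -86 + 12 = -74;  -269 + 74 = -195;  -473 + 195 = -278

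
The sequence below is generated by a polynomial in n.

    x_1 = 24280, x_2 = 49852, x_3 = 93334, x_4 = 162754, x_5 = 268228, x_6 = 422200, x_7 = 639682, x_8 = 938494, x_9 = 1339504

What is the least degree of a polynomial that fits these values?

First differences: 25572, 43482, 69420, 105474, 153972, 217482, 298812, 401010
Second differences: 17910, 25938, 36054, 48498, 63510, 81330, 102198
Third differences: 8028, 10116, 12444, 15012, 17820, 20868
Fourth differences: 2088, 2328, 2568, 2808, 3048
Fifth differences: 240, 240, 240, 240
The fifth differences are constant, so the polynomial has degree 5.

5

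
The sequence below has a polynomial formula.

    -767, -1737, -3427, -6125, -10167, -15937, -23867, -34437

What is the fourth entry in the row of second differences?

First differences: -970, -1690, -2698, -4042, -5770, -7930, -10570
Second differences: -720, -1008, -1344, -1728, -2160, -2640
Third differences: -288, -336, -384, -432, -480
Fourth differences: -48, -48, -48, -48

-1728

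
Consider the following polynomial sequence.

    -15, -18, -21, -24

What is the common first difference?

First differences: -3, -3, -3

-3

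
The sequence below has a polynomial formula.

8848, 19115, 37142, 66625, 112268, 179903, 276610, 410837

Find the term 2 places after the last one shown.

833203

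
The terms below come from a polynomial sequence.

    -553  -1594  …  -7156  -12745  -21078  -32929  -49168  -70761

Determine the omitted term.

Using the last 6 terms:
Δ: -5589, -8333, -11851, -16239, -21593
Δ²: -2744, -3518, -4388, -5354
Δ³: -774, -870, -966
Δ⁴: -96, -96
Constant fourth difference = -96.
Extend backward: -774 + 96 = -678;  -2744 + 678 = -2066;  -5589 + 2066 = -3523;  -7156 + 3523 = -3633

-3633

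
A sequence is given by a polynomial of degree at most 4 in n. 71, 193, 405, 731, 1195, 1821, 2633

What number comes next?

First differences: 122, 212, 326, 464, 626, 812
Second differences: 90, 114, 138, 162, 186
Third differences: 24, 24, 24, 24
Constant third difference = 24, so extend:
186 + 24 = 210;  812 + 210 = 1022;  2633 + 1022 = 3655

3655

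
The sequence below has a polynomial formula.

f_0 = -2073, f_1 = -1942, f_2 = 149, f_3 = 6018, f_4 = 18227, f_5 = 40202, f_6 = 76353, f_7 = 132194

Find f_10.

492077

131, 2091, 5869, 12209, 21975, 36151, 55841
1960, 3778, 6340, 9766, 14176, 19690
1818, 2562, 3426, 4410, 5514
744, 864, 984, 1104
120, 120, 120
Constant fifth difference = 120, so extend:
1104 + 120 = 1224;  5514 + 1224 = 6738;  19690 + 6738 = 26428;  55841 + 26428 = 82269;  132194 + 82269 = 214463
1224 + 120 = 1344;  6738 + 1344 = 8082;  26428 + 8082 = 34510;  82269 + 34510 = 116779;  214463 + 116779 = 331242
1344 + 120 = 1464;  8082 + 1464 = 9546;  34510 + 9546 = 44056;  116779 + 44056 = 160835;  331242 + 160835 = 492077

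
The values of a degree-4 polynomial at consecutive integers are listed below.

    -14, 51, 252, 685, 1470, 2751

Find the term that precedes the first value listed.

D1: 65, 201, 433, 785, 1281
D2: 136, 232, 352, 496
D3: 96, 120, 144
D4: 24, 24
The fourth differences are constant at 24.
Work back: 96 − 24 = 72;  136 − 72 = 64;  65 − 64 = 1;  -14 − 1 = -15

-15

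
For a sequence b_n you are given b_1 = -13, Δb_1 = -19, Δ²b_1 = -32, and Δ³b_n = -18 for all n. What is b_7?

-967

Build the table forward from the leading diagonal:
Third differences: -18  -18  -18  -18  -18  -18  -18
Second differences: -32  -50  -68  -86  -104  -122  -140
First differences: -19  -51  -101  -169  -255  -359  -481
b: -13  -32  -83  -184  -353  -608  -967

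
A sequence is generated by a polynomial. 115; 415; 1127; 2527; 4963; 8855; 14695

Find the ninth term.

34547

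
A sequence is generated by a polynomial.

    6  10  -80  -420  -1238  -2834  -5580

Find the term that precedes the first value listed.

-8

D1: 4, -90, -340, -818, -1596, -2746
D2: -94, -250, -478, -778, -1150
D3: -156, -228, -300, -372
D4: -72, -72, -72
The fourth differences are constant at -72.
Work back: -156 + 72 = -84;  -94 + 84 = -10;  4 + 10 = 14;  6 − 14 = -8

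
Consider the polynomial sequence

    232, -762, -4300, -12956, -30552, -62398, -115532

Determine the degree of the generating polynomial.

5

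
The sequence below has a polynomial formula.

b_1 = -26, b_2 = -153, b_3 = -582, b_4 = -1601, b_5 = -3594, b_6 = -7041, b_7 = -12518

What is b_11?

-69606

-127  -429  -1019  -1993  -3447  -5477
-302  -590  -974  -1454  -2030
-288  -384  -480  -576
-96  -96  -96
Constant fourth difference = -96, so extend:
-576 − 96 = -672;  -2030 − 672 = -2702;  -5477 − 2702 = -8179;  -12518 − 8179 = -20697
-672 − 96 = -768;  -2702 − 768 = -3470;  -8179 − 3470 = -11649;  -20697 − 11649 = -32346
-768 − 96 = -864;  -3470 − 864 = -4334;  -11649 − 4334 = -15983;  -32346 − 15983 = -48329
-864 − 96 = -960;  -4334 − 960 = -5294;  -15983 − 5294 = -21277;  -48329 − 21277 = -69606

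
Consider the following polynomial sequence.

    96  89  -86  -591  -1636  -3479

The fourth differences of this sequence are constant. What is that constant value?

D1: -7, -175, -505, -1045, -1843
D2: -168, -330, -540, -798
D3: -162, -210, -258
D4: -48, -48

-48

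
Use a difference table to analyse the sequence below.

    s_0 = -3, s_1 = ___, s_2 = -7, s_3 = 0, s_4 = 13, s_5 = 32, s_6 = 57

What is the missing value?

-8

Using the last 5 terms:
First differences: 7  13  19  25
Second differences: 6  6  6
Constant second difference = 6.
Extend backward: 7 − 6 = 1;  -7 − 1 = -8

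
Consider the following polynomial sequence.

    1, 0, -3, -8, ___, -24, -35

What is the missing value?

Using the first 4 terms:
First differences: -1  -3  -5
Second differences: -2  -2
Constant second difference = -2.
Extend forward: -5 − 2 = -7;  -8 − 7 = -15

-15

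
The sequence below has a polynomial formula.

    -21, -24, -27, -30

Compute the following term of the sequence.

-33

D1: -3, -3, -3
First differences constant at -3.
-30 − 3 = -33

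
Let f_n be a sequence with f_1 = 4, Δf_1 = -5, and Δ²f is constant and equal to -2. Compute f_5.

-28

Build the table forward from the leading diagonal:
D2: -2, -2, -2, -2, -2
D1: -5, -7, -9, -11, -13
f: 4, -1, -8, -17, -28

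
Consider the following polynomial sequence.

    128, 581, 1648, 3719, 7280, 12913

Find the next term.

First differences: 453  1067  2071  3561  5633
Second differences: 614  1004  1490  2072
Third differences: 390  486  582
Fourth differences: 96  96
Fourth differences constant at 96.
582 + 96 = 678;  2072 + 678 = 2750;  5633 + 2750 = 8383;  12913 + 8383 = 21296

21296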